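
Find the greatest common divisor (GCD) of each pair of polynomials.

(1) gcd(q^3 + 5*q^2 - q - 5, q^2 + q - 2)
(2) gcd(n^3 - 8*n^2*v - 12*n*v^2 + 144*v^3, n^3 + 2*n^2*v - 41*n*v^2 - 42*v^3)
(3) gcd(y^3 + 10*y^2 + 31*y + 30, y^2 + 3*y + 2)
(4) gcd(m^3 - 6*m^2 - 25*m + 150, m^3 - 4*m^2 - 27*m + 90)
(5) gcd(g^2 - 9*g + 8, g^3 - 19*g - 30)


(1) = gcd((q - 1)*(q + 1)*(q + 5), (q - 1)*(q + 2)) = q - 1
(2) = gcd((n - 6*v)^2*(n + 4*v), (n - 6*v)*(n + v)*(n + 7*v)) = -n + 6*v
(3) = gcd((y + 2)*(y + 3)*(y + 5), (y + 1)*(y + 2)) = y + 2
(4) = gcd((m - 6)*(m - 5)*(m + 5), (m - 6)*(m - 3)*(m + 5)) = m^2 - m - 30
(5) = 1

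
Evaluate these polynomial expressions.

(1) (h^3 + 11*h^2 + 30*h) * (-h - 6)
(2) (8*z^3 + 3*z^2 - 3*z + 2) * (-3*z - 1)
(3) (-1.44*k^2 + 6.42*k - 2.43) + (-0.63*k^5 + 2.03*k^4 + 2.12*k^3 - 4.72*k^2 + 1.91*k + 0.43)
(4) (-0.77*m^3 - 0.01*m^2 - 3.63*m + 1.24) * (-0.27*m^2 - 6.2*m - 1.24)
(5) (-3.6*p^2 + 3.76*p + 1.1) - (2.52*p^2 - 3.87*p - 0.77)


(1) = -h^4 - 17*h^3 - 96*h^2 - 180*h
(2) = -24*z^4 - 17*z^3 + 6*z^2 - 3*z - 2
(3) = -0.63*k^5 + 2.03*k^4 + 2.12*k^3 - 6.16*k^2 + 8.33*k - 2.0
(4) = 0.2079*m^5 + 4.7767*m^4 + 1.9969*m^3 + 22.1836*m^2 - 3.1868*m - 1.5376
(5) = -6.12*p^2 + 7.63*p + 1.87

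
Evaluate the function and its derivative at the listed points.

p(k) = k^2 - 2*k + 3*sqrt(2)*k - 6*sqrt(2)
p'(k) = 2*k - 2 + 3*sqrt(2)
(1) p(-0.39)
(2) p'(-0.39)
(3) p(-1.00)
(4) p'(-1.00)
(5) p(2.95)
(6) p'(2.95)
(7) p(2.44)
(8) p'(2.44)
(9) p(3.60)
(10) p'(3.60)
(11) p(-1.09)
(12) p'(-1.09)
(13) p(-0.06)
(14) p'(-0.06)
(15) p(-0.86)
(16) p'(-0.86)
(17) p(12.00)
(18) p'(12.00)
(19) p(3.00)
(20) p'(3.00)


(1) = -9.21
(2) = 1.46
(3) = -9.73
(4) = 0.24
(5) = 6.83
(6) = 8.14
(7) = 2.94
(8) = 7.12
(9) = 12.55
(10) = 9.44
(11) = -9.74
(12) = 0.06
(13) = -8.62
(14) = 2.12
(15) = -9.67
(16) = 0.52
(17) = 162.43
(18) = 26.24
(19) = 7.24
(20) = 8.24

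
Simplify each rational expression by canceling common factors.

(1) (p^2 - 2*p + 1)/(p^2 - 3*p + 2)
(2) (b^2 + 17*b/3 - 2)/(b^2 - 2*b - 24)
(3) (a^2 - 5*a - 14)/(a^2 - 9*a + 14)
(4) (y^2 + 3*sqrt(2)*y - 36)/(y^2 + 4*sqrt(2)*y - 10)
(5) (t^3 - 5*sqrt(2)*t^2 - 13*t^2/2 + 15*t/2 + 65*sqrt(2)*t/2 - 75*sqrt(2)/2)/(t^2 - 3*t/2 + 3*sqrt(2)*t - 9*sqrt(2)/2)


(1) = (p - 1)/(p - 2)
(2) = (3*b^2 + 17*b - 6)/(3*b^2 - 6*b - 72)
(3) = (a + 2)/(a - 2)
(4) = (y^2 + 3*sqrt(2)*y - 36)/(y^2 + 4*sqrt(2)*y - 10)
(5) = (4*t^2 + t*(-20*sqrt(2) - 20) + 100*sqrt(2))/(4*t + 12*sqrt(2))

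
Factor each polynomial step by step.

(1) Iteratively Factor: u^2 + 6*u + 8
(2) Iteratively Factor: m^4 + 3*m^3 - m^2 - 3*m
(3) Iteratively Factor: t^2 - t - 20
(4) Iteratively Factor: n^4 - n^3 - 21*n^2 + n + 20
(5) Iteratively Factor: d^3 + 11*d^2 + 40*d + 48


(1) = (u + 2)*(u + 4)
(2) = (m)*(m^3 + 3*m^2 - m - 3) = m*(m + 3)*(m^2 - 1) = m*(m + 1)*(m + 3)*(m - 1)
(3) = (t + 4)*(t - 5)
(4) = (n + 4)*(n^3 - 5*n^2 - n + 5) = (n - 5)*(n + 4)*(n^2 - 1) = (n - 5)*(n - 1)*(n + 4)*(n + 1)
(5) = (d + 4)*(d^2 + 7*d + 12) = (d + 3)*(d + 4)*(d + 4)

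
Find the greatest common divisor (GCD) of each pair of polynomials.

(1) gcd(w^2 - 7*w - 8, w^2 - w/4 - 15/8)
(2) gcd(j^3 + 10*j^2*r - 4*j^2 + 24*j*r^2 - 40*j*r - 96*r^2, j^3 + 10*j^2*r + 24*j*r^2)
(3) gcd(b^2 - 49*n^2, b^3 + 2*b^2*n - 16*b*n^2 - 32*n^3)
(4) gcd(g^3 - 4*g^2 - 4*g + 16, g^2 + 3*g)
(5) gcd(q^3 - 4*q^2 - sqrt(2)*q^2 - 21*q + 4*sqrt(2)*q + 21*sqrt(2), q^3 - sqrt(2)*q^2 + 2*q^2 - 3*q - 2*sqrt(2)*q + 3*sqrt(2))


(1) = 1
(2) = gcd((j - 4)*(j + 4*r)*(j + 6*r), j*(j + 4*r)*(j + 6*r)) = j^2 + 10*j*r + 24*r^2
(3) = 1
(4) = 1
(5) = gcd((q - 7)*(q + 3)*(q - sqrt(2)), (q - 1)*(q + 3)*(q - sqrt(2))) = q^2 + q*(3 - sqrt(2)) - 3*sqrt(2)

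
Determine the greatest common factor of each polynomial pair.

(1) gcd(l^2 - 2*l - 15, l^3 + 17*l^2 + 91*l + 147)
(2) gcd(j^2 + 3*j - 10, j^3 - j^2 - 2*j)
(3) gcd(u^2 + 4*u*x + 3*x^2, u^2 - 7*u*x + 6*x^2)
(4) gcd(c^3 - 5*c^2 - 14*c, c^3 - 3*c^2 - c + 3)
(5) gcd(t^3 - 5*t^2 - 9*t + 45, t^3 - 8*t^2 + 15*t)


(1) = l + 3
(2) = j - 2
(3) = gcd((u + x)*(u + 3*x), (u - 6*x)*(u - x)) = 1
(4) = 1
(5) = gcd((t - 5)*(t - 3)*(t + 3), t*(t - 5)*(t - 3)) = t^2 - 8*t + 15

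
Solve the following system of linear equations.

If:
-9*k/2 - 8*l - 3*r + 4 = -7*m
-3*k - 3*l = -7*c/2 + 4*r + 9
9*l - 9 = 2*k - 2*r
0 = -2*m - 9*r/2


Then:
c = 312/113 - 1487*r/791
k = -611*r/226 - 72/113
l = 97/113 - 93*r/113
m = -9*r/4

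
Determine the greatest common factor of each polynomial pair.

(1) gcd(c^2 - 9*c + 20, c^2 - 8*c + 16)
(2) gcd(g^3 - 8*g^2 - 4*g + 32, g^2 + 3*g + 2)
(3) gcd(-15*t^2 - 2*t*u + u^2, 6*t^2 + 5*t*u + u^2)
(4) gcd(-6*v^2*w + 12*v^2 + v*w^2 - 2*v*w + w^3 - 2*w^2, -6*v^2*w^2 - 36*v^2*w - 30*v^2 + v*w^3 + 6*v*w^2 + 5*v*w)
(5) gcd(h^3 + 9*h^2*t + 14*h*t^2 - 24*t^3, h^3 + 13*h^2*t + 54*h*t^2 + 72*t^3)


(1) = gcd((c - 5)*(c - 4), (c - 4)^2) = c - 4
(2) = gcd((g - 8)*(g - 2)*(g + 2), (g + 1)*(g + 2)) = g + 2
(3) = gcd((-5*t + u)*(3*t + u), (2*t + u)*(3*t + u)) = 3*t + u
(4) = gcd((-2*v + w)*(3*v + w)*(w - 2), (-6*v + w)*(w + 5)*(v*w + v)) = 1
(5) = h^2 + 10*h*t + 24*t^2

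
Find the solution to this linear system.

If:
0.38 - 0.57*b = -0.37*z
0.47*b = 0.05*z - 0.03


Then:
b = -0.21
z = -1.35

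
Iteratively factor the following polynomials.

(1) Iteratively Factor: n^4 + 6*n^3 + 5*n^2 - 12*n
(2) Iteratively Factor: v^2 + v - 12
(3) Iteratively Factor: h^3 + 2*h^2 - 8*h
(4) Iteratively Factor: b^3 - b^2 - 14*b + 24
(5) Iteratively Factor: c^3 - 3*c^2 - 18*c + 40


(1) = (n + 4)*(n^3 + 2*n^2 - 3*n) = n*(n + 4)*(n^2 + 2*n - 3) = n*(n + 3)*(n + 4)*(n - 1)
(2) = (v + 4)*(v - 3)
(3) = (h)*(h^2 + 2*h - 8) = h*(h - 2)*(h + 4)
(4) = (b - 3)*(b^2 + 2*b - 8) = (b - 3)*(b - 2)*(b + 4)
(5) = (c + 4)*(c^2 - 7*c + 10) = (c - 5)*(c + 4)*(c - 2)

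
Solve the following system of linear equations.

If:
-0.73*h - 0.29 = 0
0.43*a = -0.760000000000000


Then:
a = -1.77
h = -0.40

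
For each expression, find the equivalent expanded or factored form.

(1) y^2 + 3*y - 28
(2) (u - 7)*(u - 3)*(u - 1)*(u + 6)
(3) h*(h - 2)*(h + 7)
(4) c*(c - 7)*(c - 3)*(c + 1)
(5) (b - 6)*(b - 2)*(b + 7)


(1) = (y - 4)*(y + 7)
(2) = u^4 - 5*u^3 - 35*u^2 + 165*u - 126
(3) = h^3 + 5*h^2 - 14*h
(4) = c^4 - 9*c^3 + 11*c^2 + 21*c
(5) = b^3 - b^2 - 44*b + 84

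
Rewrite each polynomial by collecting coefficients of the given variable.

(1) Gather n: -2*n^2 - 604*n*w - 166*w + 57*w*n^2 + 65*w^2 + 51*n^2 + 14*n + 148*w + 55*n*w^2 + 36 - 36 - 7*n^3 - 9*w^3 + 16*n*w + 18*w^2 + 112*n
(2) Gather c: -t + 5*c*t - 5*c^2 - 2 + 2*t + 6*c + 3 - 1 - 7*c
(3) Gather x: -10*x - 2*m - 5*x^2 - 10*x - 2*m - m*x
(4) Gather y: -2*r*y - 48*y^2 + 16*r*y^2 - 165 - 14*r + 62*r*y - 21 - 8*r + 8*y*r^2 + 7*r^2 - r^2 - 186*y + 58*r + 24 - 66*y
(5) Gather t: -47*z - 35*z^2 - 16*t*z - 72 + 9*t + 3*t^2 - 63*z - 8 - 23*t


(1) = -7*n^3 + n^2*(57*w + 49) + n*(55*w^2 - 588*w + 126) - 9*w^3 + 83*w^2 - 18*w
(2) = -5*c^2 + c*(5*t - 1) + t
(3) = -4*m - 5*x^2 + x*(-m - 20)
(4) = 6*r^2 + 36*r + y^2*(16*r - 48) + y*(8*r^2 + 60*r - 252) - 162
(5) = 3*t^2 + t*(-16*z - 14) - 35*z^2 - 110*z - 80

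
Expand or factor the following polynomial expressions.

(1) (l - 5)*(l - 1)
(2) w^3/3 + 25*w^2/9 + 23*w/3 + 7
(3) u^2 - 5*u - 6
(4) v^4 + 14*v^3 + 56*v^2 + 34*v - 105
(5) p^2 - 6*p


(1) = l^2 - 6*l + 5
(2) = (w/3 + 1)*(w + 7/3)*(w + 3)
(3) = (u - 6)*(u + 1)
(4) = (v - 1)*(v + 3)*(v + 5)*(v + 7)
(5) = p*(p - 6)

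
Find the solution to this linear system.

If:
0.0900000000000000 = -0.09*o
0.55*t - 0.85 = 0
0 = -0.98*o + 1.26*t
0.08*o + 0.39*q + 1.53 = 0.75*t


Then:
No Solution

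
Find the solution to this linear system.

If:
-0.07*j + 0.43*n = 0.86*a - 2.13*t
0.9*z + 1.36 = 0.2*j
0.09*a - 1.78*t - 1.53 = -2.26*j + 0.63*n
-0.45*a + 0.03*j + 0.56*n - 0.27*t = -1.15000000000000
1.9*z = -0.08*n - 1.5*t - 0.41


Then:
a = 3.08
j = 1.68
n = 0.87
t = 1.12
z = -1.14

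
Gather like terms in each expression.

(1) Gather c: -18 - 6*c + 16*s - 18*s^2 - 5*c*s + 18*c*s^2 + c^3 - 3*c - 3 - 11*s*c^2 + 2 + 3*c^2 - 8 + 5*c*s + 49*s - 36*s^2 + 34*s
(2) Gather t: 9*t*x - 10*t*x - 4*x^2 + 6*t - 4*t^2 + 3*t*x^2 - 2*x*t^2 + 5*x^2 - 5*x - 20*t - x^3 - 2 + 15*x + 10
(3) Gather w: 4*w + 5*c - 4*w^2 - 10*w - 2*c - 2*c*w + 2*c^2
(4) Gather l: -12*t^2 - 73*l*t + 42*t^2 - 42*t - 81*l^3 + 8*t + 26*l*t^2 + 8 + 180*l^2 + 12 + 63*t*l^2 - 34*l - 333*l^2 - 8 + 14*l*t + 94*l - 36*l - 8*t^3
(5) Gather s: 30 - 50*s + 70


(1) = c^3 + c^2*(3 - 11*s) + c*(18*s^2 - 9) - 54*s^2 + 99*s - 27
(2) = t^2*(-2*x - 4) + t*(3*x^2 - x - 14) - x^3 + x^2 + 10*x + 8
(3) = 2*c^2 + 3*c - 4*w^2 + w*(-2*c - 6)
(4) = -81*l^3 + l^2*(63*t - 153) + l*(26*t^2 - 59*t + 24) - 8*t^3 + 30*t^2 - 34*t + 12
(5) = 100 - 50*s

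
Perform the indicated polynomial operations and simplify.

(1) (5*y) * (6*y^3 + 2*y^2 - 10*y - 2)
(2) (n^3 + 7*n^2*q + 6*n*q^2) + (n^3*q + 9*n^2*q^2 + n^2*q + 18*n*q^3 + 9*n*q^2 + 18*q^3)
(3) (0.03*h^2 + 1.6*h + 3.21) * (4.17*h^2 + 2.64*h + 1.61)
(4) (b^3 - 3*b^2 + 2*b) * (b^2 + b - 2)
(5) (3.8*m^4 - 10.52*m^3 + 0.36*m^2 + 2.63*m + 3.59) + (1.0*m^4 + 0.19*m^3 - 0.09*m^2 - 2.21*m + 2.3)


(1) = 30*y^4 + 10*y^3 - 50*y^2 - 10*y
(2) = n^3*q + n^3 + 9*n^2*q^2 + 8*n^2*q + 18*n*q^3 + 15*n*q^2 + 18*q^3
(3) = 0.1251*h^4 + 6.7512*h^3 + 17.658*h^2 + 11.0504*h + 5.1681
(4) = b^5 - 2*b^4 - 3*b^3 + 8*b^2 - 4*b
(5) = 4.8*m^4 - 10.33*m^3 + 0.27*m^2 + 0.42*m + 5.89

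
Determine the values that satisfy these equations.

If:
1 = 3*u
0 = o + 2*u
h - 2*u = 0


Then:
h = 2/3
o = -2/3
u = 1/3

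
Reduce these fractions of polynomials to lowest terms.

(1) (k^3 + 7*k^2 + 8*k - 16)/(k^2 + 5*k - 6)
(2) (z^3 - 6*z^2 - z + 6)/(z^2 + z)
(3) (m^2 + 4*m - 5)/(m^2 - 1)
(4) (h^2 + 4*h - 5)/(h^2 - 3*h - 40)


(1) = (k^2 + 8*k + 16)/(k + 6)
(2) = (z^2 - 7*z + 6)/z
(3) = (m + 5)/(m + 1)
(4) = (h - 1)/(h - 8)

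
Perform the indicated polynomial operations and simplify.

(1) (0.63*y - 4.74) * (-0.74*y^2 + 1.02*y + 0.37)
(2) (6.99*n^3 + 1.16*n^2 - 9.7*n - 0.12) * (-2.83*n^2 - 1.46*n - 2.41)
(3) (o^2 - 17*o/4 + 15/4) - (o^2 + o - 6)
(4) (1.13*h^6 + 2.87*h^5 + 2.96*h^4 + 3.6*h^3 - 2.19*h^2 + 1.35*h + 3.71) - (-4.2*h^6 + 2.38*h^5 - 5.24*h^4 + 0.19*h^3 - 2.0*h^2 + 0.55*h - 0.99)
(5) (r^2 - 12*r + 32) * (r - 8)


(1) = -0.4662*y^3 + 4.1502*y^2 - 4.6017*y - 1.7538
(2) = -19.7817*n^5 - 13.4882*n^4 + 8.9115*n^3 + 11.706*n^2 + 23.5522*n + 0.2892
(3) = 39/4 - 21*o/4
(4) = 5.33*h^6 + 0.49*h^5 + 8.2*h^4 + 3.41*h^3 - 0.19*h^2 + 0.8*h + 4.7
(5) = r^3 - 20*r^2 + 128*r - 256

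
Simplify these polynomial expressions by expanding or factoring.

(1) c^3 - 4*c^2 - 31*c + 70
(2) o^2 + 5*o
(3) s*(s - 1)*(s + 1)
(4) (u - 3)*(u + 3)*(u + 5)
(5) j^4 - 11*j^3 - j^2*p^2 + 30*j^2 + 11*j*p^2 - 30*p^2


(1) = (c - 7)*(c - 2)*(c + 5)
(2) = o*(o + 5)
(3) = s^3 - s
(4) = u^3 + 5*u^2 - 9*u - 45
(5) = (j - 6)*(j - 5)*(j - p)*(j + p)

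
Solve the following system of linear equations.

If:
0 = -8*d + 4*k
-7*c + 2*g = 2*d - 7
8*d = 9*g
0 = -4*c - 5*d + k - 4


Then:
c = 197/181
d = -504/181
g = -448/181
k = -1008/181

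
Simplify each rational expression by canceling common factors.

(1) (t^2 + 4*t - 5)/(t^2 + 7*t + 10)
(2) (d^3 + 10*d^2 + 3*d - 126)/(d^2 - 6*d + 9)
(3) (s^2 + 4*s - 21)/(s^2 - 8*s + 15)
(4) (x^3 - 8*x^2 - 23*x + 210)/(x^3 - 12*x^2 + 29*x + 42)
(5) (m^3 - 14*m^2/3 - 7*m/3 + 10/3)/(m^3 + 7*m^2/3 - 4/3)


(1) = (t - 1)/(t + 2)
(2) = (d^2 + 13*d + 42)/(d - 3)
(3) = (s + 7)/(s - 5)
(4) = (x + 5)/(x + 1)
(5) = (m - 5)/(m + 2)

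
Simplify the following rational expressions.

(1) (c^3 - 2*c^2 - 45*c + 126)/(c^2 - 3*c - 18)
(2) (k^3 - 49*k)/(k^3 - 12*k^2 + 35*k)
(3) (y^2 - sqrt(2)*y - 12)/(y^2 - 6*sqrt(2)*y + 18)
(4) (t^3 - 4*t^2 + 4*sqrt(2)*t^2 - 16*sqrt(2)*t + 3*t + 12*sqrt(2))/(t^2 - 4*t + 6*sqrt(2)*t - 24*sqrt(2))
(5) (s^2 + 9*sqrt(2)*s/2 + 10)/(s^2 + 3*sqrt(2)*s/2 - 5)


(1) = (c^2 + 4*c - 21)/(c + 3)
(2) = (k + 7)/(k - 5)
(3) = (y + 2*sqrt(2))/(y - 3*sqrt(2))
(4) = (t^3 + t^2*(-4 + 4*sqrt(2)) + t*(3 - 16*sqrt(2)) + 12*sqrt(2))/(t^2 + t*(-4 + 6*sqrt(2)) - 24*sqrt(2))
(5) = (4*s + 8*sqrt(2))/(4*s - 4*sqrt(2))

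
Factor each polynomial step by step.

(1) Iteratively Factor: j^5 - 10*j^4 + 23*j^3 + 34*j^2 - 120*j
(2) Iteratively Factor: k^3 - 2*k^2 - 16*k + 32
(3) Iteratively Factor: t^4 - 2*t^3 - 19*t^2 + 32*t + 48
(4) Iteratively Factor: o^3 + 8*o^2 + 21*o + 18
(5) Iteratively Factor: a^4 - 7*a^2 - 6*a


(1) = (j - 5)*(j^4 - 5*j^3 - 2*j^2 + 24*j) = (j - 5)*(j - 4)*(j^3 - j^2 - 6*j) = (j - 5)*(j - 4)*(j - 3)*(j^2 + 2*j) = (j - 5)*(j - 4)*(j - 3)*(j + 2)*(j)
(2) = (k - 4)*(k^2 + 2*k - 8) = (k - 4)*(k - 2)*(k + 4)
(3) = (t - 3)*(t^3 + t^2 - 16*t - 16) = (t - 3)*(t + 1)*(t^2 - 16) = (t - 4)*(t - 3)*(t + 1)*(t + 4)
(4) = (o + 3)*(o^2 + 5*o + 6) = (o + 3)^2*(o + 2)
(5) = (a - 3)*(a^3 + 3*a^2 + 2*a) = a*(a - 3)*(a^2 + 3*a + 2) = a*(a - 3)*(a + 1)*(a + 2)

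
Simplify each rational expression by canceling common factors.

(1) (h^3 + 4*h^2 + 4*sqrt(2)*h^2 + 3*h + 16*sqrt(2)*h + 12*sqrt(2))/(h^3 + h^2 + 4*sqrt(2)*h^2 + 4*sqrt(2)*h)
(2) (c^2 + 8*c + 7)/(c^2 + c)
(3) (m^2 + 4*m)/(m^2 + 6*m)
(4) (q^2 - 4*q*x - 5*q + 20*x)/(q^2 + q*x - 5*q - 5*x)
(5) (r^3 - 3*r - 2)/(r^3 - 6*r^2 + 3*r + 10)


(1) = (h + 3)/h
(2) = (c + 7)/c
(3) = (m + 4)/(m + 6)
(4) = (q - 4*x)/(q + x)
(5) = (r + 1)/(r - 5)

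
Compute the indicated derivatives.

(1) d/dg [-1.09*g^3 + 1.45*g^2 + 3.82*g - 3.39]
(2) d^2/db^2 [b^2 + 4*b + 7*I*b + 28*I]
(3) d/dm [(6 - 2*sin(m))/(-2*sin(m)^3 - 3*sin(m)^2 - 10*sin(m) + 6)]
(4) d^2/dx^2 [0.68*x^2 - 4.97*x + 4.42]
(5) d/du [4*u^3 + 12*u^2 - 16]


(1) = -3.27*g^2 + 2.9*g + 3.82
(2) = 2
(3) = 2*(-4*sin(m)^3 + 15*sin(m)^2 + 18*sin(m) + 24)*cos(m)/((2*sin(m) - 1)^2*(sin(m)^2 + 2*sin(m) + 6)^2)
(4) = 1.36000000000000
(5) = 12*u*(u + 2)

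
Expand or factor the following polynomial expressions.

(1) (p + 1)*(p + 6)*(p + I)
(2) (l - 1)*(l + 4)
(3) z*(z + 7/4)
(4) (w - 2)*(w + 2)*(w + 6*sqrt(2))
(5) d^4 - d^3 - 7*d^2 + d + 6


(1) = p^3 + 7*p^2 + I*p^2 + 6*p + 7*I*p + 6*I
(2) = l^2 + 3*l - 4
(3) = z^2 + 7*z/4
(4) = w^3 + 6*sqrt(2)*w^2 - 4*w - 24*sqrt(2)
(5) = (d - 3)*(d - 1)*(d + 1)*(d + 2)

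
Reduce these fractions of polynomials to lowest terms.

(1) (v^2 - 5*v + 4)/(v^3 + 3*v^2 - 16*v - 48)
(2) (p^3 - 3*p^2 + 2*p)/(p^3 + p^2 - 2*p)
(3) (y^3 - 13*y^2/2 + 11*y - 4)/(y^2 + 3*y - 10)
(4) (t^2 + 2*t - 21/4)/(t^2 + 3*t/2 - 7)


(1) = (v - 1)/(v^2 + 7*v + 12)
(2) = (p - 2)/(p + 2)
(3) = (2*y^2 - 9*y + 4)/(2*y + 10)
(4) = (2*t - 3)/(2*t - 4)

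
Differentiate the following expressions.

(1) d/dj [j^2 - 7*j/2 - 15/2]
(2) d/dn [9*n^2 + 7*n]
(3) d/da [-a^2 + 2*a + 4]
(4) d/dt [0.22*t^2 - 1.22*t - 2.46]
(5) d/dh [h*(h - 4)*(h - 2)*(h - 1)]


(1) = 2*j - 7/2
(2) = 18*n + 7
(3) = 2 - 2*a
(4) = 0.44*t - 1.22
(5) = 4*h^3 - 21*h^2 + 28*h - 8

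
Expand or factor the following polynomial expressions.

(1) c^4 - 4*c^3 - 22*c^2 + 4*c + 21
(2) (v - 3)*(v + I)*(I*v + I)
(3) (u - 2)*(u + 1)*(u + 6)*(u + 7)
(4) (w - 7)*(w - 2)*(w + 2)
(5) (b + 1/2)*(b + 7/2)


(1) = (c - 7)*(c - 1)*(c + 1)*(c + 3)
(2) = I*v^3 - v^2 - 2*I*v^2 + 2*v - 3*I*v + 3
(3) = u^4 + 12*u^3 + 27*u^2 - 68*u - 84
(4) = w^3 - 7*w^2 - 4*w + 28
(5) = b^2 + 4*b + 7/4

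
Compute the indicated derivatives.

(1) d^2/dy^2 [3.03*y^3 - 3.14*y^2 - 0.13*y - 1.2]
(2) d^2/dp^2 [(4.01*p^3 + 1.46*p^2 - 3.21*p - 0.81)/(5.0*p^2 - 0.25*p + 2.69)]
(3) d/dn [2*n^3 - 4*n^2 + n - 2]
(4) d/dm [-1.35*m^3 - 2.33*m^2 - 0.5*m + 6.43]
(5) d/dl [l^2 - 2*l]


(1) = 18.18*y - 6.28
(2) = (-264.21775*p^3 - 255.50235*p^2 + 439.222566*p + 38.499712)/(125.0*p^6 - 18.75*p^5 + 202.6875*p^4 - 20.190625*p^3 + 109.045875*p^2 - 5.427075*p + 19.465109)
(3) = 6*n^2 - 8*n + 1
(4) = -4.05*m^2 - 4.66*m - 0.5
(5) = 2*l - 2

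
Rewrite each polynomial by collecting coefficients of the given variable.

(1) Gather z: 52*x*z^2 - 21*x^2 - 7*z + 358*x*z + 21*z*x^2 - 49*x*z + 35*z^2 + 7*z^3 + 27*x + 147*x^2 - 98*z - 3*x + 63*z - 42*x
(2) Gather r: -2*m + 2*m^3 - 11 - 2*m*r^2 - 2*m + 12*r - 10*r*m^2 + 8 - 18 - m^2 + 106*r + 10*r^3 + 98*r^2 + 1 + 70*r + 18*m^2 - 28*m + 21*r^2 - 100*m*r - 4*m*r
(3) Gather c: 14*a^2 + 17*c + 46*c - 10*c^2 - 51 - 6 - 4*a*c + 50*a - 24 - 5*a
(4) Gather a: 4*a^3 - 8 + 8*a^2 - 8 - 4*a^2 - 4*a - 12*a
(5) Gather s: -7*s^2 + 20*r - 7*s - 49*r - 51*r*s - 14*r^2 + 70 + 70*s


(1) = 126*x^2 - 18*x + 7*z^3 + z^2*(52*x + 35) + z*(21*x^2 + 309*x - 42)
(2) = 2*m^3 + 17*m^2 - 32*m + 10*r^3 + r^2*(119 - 2*m) + r*(-10*m^2 - 104*m + 188) - 20
(3) = 14*a^2 + 45*a - 10*c^2 + c*(63 - 4*a) - 81
(4) = 4*a^3 + 4*a^2 - 16*a - 16
(5) = -14*r^2 - 29*r - 7*s^2 + s*(63 - 51*r) + 70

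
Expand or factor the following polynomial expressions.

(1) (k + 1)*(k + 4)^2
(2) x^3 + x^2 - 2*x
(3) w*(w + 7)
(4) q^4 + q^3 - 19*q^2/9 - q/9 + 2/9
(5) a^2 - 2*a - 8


(1) = k^3 + 9*k^2 + 24*k + 16
(2) = x*(x - 1)*(x + 2)
(3) = w^2 + 7*w
(4) = (q - 1)*(q - 1/3)*(q + 1/3)*(q + 2)
(5) = (a - 4)*(a + 2)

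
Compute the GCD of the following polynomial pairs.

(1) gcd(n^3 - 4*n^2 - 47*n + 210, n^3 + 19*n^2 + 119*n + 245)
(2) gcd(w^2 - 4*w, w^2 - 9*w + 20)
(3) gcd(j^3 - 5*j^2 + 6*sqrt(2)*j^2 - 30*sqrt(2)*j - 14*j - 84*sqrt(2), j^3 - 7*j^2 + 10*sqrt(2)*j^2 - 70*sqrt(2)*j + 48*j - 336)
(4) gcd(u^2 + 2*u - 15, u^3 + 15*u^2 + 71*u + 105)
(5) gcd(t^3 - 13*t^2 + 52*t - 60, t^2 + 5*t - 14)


(1) = gcd((n - 6)*(n - 5)*(n + 7), (n + 5)*(n + 7)^2) = n + 7
(2) = gcd(w*(w - 4), (w - 5)*(w - 4)) = w - 4
(3) = j^2 + j*(-7 + 6*sqrt(2)) - 42*sqrt(2)
(4) = gcd((u - 3)*(u + 5), (u + 3)*(u + 5)*(u + 7)) = u + 5
(5) = gcd((t - 6)*(t - 5)*(t - 2), (t - 2)*(t + 7)) = t - 2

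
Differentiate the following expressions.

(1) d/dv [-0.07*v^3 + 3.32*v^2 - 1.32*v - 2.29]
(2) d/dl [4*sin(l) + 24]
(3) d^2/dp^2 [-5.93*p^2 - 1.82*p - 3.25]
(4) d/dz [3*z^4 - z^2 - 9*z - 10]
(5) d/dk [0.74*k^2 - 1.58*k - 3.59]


(1) = -0.21*v^2 + 6.64*v - 1.32
(2) = 4*cos(l)
(3) = -11.8600000000000
(4) = 12*z^3 - 2*z - 9
(5) = 1.48*k - 1.58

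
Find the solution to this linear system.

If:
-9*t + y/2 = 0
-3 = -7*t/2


Then:
t = 6/7
y = 108/7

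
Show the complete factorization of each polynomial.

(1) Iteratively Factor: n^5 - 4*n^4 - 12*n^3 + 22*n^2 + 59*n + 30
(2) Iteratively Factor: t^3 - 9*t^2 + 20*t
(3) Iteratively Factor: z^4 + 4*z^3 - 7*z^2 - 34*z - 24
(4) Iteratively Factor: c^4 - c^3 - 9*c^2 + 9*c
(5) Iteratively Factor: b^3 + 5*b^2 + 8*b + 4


(1) = (n - 3)*(n^4 - n^3 - 15*n^2 - 23*n - 10) = (n - 3)*(n + 1)*(n^3 - 2*n^2 - 13*n - 10) = (n - 5)*(n - 3)*(n + 1)*(n^2 + 3*n + 2) = (n - 5)*(n - 3)*(n + 1)^2*(n + 2)
(2) = (t - 4)*(t^2 - 5*t) = (t - 5)*(t - 4)*(t)
(3) = (z + 1)*(z^3 + 3*z^2 - 10*z - 24) = (z - 3)*(z + 1)*(z^2 + 6*z + 8) = (z - 3)*(z + 1)*(z + 4)*(z + 2)
(4) = (c)*(c^3 - c^2 - 9*c + 9) = c*(c - 3)*(c^2 + 2*c - 3) = c*(c - 3)*(c + 3)*(c - 1)
(5) = (b + 2)*(b^2 + 3*b + 2) = (b + 1)*(b + 2)*(b + 2)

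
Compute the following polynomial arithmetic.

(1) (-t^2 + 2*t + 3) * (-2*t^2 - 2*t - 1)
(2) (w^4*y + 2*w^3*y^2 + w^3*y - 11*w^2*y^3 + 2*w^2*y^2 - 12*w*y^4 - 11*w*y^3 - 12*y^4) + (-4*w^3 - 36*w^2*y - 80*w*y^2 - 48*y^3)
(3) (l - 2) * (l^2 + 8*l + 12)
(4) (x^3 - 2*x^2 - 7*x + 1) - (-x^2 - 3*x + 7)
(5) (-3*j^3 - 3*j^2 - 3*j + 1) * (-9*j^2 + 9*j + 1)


(1) = 2*t^4 - 2*t^3 - 9*t^2 - 8*t - 3
(2) = w^4*y + 2*w^3*y^2 + w^3*y - 4*w^3 - 11*w^2*y^3 + 2*w^2*y^2 - 36*w^2*y - 12*w*y^4 - 11*w*y^3 - 80*w*y^2 - 12*y^4 - 48*y^3
(3) = l^3 + 6*l^2 - 4*l - 24
(4) = x^3 - x^2 - 4*x - 6
(5) = 27*j^5 - 3*j^3 - 39*j^2 + 6*j + 1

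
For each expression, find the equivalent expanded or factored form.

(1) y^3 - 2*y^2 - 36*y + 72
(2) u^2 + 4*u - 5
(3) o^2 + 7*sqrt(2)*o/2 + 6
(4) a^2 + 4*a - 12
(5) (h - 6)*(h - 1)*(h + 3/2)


(1) = (y - 6)*(y - 2)*(y + 6)
(2) = (u - 1)*(u + 5)
(3) = (o + 3*sqrt(2)/2)*(o + 2*sqrt(2))
(4) = (a - 2)*(a + 6)
(5) = h^3 - 11*h^2/2 - 9*h/2 + 9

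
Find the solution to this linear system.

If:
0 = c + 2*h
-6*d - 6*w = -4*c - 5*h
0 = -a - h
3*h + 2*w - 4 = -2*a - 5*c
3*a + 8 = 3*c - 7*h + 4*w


Then:
a = 0
c = 0
d = -2
h = 0
w = 2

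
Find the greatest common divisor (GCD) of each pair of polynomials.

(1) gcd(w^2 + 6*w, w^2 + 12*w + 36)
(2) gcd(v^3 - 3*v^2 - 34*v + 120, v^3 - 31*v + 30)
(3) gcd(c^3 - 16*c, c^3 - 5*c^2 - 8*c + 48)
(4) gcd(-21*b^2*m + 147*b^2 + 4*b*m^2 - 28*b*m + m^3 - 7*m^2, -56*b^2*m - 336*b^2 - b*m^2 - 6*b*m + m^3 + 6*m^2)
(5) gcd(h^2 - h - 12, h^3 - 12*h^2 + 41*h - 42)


(1) = w + 6
(2) = v^2 + v - 30
(3) = gcd(c*(c - 4)*(c + 4), (c - 4)^2*(c + 3)) = c - 4
(4) = gcd((-3*b + m)*(7*b + m)*(m - 7), (-8*b + m)*(7*b + m)*(m + 6)) = 7*b + m
(5) = 1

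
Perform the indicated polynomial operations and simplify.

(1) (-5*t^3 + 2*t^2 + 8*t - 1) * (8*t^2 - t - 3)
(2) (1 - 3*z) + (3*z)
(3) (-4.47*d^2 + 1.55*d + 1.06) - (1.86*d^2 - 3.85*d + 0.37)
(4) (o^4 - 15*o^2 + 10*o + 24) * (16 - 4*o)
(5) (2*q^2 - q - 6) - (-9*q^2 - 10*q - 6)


(1) = -40*t^5 + 21*t^4 + 77*t^3 - 22*t^2 - 23*t + 3
(2) = 1
(3) = -6.33*d^2 + 5.4*d + 0.69
(4) = -4*o^5 + 16*o^4 + 60*o^3 - 280*o^2 + 64*o + 384
(5) = 11*q^2 + 9*q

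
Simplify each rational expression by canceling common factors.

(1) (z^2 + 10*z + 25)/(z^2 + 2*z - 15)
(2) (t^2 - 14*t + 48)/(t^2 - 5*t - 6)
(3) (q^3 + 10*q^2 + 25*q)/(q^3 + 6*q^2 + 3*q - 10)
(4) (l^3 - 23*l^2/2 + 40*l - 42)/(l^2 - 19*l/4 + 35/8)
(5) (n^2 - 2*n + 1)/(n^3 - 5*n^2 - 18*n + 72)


(1) = (z + 5)/(z - 3)
(2) = (t - 8)/(t + 1)
(3) = (q^2 + 5*q)/(q^2 + q - 2)
(4) = (4*l^2 - 32*l + 48)/(4*l - 5)
(5) = (n^2 - 2*n + 1)/(n^3 - 5*n^2 - 18*n + 72)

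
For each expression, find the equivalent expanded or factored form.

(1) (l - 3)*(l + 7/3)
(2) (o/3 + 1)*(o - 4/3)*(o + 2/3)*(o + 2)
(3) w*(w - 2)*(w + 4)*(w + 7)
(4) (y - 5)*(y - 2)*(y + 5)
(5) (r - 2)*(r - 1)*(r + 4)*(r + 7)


(1) = l^2 - 2*l/3 - 7
(2) = o^4/3 + 13*o^3/9 + 16*o^2/27 - 76*o/27 - 16/9
(3) = w^4 + 9*w^3 + 6*w^2 - 56*w
(4) = y^3 - 2*y^2 - 25*y + 50
(5) = r^4 + 8*r^3 - 3*r^2 - 62*r + 56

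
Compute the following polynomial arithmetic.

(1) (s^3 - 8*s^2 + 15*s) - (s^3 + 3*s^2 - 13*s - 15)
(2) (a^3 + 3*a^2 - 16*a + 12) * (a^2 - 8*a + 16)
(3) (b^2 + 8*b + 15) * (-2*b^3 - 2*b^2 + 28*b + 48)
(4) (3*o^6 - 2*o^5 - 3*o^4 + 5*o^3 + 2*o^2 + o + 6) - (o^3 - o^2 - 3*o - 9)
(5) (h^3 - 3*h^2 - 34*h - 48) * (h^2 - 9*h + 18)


(1) = -11*s^2 + 28*s + 15
(2) = a^5 - 5*a^4 - 24*a^3 + 188*a^2 - 352*a + 192
(3) = -2*b^5 - 18*b^4 - 18*b^3 + 242*b^2 + 804*b + 720
(4) = 3*o^6 - 2*o^5 - 3*o^4 + 4*o^3 + 3*o^2 + 4*o + 15
(5) = h^5 - 12*h^4 + 11*h^3 + 204*h^2 - 180*h - 864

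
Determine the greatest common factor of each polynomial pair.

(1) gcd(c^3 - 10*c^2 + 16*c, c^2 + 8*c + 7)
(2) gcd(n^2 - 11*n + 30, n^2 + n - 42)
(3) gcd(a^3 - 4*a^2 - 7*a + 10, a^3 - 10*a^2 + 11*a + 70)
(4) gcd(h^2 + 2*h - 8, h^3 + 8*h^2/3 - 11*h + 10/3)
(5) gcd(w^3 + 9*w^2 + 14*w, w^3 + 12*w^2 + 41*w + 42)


(1) = 1
(2) = n - 6
(3) = a^2 - 3*a - 10
(4) = gcd((h - 2)*(h + 4), (h - 2)*(h - 1/3)*(h + 5)) = h - 2
(5) = gcd(w*(w + 2)*(w + 7), (w + 2)*(w + 3)*(w + 7)) = w^2 + 9*w + 14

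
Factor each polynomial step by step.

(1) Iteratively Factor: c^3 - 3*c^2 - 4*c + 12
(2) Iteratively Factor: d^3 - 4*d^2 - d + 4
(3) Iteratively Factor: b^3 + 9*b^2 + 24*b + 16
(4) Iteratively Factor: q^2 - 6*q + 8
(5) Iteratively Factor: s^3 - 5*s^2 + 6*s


(1) = (c - 2)*(c^2 - c - 6) = (c - 3)*(c - 2)*(c + 2)
(2) = (d + 1)*(d^2 - 5*d + 4) = (d - 1)*(d + 1)*(d - 4)
(3) = (b + 4)*(b^2 + 5*b + 4) = (b + 4)^2*(b + 1)
(4) = (q - 2)*(q - 4)
(5) = (s - 3)*(s^2 - 2*s) = s*(s - 3)*(s - 2)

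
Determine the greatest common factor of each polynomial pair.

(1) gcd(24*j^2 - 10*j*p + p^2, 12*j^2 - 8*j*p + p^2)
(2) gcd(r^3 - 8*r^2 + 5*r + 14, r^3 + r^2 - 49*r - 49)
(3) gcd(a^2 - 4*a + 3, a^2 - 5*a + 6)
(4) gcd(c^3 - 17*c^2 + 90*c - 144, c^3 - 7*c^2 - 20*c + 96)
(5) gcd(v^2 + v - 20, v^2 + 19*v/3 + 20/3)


(1) = gcd((-6*j + p)*(-4*j + p), (-6*j + p)*(-2*j + p)) = -6*j + p
(2) = r^2 - 6*r - 7
(3) = gcd((a - 3)*(a - 1), (a - 3)*(a - 2)) = a - 3
(4) = gcd((c - 8)*(c - 6)*(c - 3), (c - 8)*(c - 3)*(c + 4)) = c^2 - 11*c + 24
(5) = v + 5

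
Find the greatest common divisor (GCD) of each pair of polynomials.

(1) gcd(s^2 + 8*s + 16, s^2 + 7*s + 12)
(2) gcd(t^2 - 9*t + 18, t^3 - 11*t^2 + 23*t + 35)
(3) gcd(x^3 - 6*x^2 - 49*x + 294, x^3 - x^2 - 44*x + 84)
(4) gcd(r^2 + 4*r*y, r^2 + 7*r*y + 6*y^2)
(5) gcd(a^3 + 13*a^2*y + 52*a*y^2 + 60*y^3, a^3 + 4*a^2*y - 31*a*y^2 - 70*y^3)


(1) = gcd((s + 4)^2, (s + 3)*(s + 4)) = s + 4
(2) = gcd((t - 6)*(t - 3), (t - 7)*(t - 5)*(t + 1)) = 1
(3) = x^2 + x - 42
(4) = gcd(r*(r + 4*y), (r + y)*(r + 6*y)) = 1
(5) = a + 2*y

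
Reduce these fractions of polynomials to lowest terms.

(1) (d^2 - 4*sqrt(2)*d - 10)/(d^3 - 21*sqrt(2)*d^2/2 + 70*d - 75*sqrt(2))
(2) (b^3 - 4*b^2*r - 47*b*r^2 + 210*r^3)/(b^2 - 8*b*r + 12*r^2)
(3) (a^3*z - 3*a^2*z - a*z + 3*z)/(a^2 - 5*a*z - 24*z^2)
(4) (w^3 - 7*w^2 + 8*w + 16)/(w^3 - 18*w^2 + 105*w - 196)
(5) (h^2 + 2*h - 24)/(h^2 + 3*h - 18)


(1) = (2*d + 2*sqrt(2))/(2*d^2 - 11*sqrt(2)*d + 30)
(2) = (-b^2 - 2*b*r + 35*r^2)/(-b + 2*r)
(3) = (-a^3*z + 3*a^2*z + a*z - 3*z)/(-a^2 + 5*a*z + 24*z^2)
(4) = (w^2 - 3*w - 4)/(w^2 - 14*w + 49)
(5) = (h - 4)/(h - 3)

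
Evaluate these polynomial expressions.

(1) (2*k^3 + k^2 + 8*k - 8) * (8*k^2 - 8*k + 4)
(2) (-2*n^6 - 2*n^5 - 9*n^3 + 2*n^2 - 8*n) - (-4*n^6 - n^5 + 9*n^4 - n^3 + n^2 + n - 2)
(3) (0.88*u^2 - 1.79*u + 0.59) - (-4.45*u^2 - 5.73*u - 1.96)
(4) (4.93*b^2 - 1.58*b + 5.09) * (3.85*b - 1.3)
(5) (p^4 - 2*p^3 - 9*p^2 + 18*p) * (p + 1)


(1) = 16*k^5 - 8*k^4 + 64*k^3 - 124*k^2 + 96*k - 32
(2) = 2*n^6 - n^5 - 9*n^4 - 8*n^3 + n^2 - 9*n + 2
(3) = 5.33*u^2 + 3.94*u + 2.55
(4) = 18.9805*b^3 - 12.492*b^2 + 21.6505*b - 6.617
(5) = p^5 - p^4 - 11*p^3 + 9*p^2 + 18*p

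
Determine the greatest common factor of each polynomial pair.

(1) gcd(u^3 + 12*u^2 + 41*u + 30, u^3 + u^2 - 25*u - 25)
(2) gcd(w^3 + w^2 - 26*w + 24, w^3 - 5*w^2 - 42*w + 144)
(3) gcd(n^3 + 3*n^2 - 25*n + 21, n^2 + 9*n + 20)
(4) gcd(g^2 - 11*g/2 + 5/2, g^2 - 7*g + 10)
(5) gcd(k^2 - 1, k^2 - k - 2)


(1) = gcd((u + 1)*(u + 5)*(u + 6), (u - 5)*(u + 1)*(u + 5)) = u^2 + 6*u + 5
(2) = w + 6
(3) = gcd((n - 3)*(n - 1)*(n + 7), (n + 4)*(n + 5)) = 1
(4) = gcd((g - 5)*(g - 1/2), (g - 5)*(g - 2)) = g - 5
(5) = gcd((k - 1)*(k + 1), (k - 2)*(k + 1)) = k + 1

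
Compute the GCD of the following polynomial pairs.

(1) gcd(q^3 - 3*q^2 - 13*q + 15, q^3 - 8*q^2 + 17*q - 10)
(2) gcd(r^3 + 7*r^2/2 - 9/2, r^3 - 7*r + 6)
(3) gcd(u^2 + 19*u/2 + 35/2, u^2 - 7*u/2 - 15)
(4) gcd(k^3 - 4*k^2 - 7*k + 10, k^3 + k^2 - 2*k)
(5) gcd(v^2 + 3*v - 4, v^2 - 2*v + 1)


(1) = q^2 - 6*q + 5
(2) = r^2 + 2*r - 3
(3) = gcd((u + 5/2)*(u + 7), (u - 6)*(u + 5/2)) = u + 5/2
(4) = k^2 + k - 2
(5) = v - 1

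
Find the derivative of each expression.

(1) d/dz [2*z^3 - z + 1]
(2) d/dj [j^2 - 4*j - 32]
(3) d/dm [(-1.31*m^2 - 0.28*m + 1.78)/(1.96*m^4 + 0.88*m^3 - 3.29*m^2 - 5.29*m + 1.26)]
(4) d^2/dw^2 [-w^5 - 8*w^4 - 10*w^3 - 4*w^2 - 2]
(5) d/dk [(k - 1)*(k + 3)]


(1) = 6*z^2 - 1
(2) = 2*j - 4
(3) = (5.1352*m^5 + 2.7992*m^4 - 13.4624*m^3 + 1.3095*m^2 + 8.4112*m + 9.0634)/(3.8416*m^8 + 3.4496*m^7 - 12.1224*m^6 - 26.5272*m^5 + 6.4529*m^4 + 37.0258*m^3 + 19.6933*m^2 - 13.3308*m + 1.5876)
(4) = -20*w^3 - 96*w^2 - 60*w - 8
(5) = 2*k + 2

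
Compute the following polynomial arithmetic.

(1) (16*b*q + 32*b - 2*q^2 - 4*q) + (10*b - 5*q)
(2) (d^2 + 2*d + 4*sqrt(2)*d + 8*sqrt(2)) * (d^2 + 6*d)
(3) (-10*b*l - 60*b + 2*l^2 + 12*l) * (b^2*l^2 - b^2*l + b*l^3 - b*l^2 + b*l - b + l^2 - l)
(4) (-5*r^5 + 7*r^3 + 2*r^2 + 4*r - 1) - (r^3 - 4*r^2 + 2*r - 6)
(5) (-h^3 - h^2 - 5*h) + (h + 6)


(1) = 16*b*q + 42*b - 2*q^2 - 9*q
(2) = d^4 + 4*sqrt(2)*d^3 + 8*d^3 + 12*d^2 + 32*sqrt(2)*d^2 + 48*sqrt(2)*d
(3) = -10*b^3*l^3 - 50*b^3*l^2 + 60*b^3*l - 8*b^2*l^4 - 40*b^2*l^3 + 38*b^2*l^2 - 50*b^2*l + 60*b^2 + 2*b*l^5 + 10*b*l^4 - 20*b*l^3 - 40*b*l^2 + 48*b*l + 2*l^4 + 10*l^3 - 12*l^2
(4) = -5*r^5 + 6*r^3 + 6*r^2 + 2*r + 5
(5) = -h^3 - h^2 - 4*h + 6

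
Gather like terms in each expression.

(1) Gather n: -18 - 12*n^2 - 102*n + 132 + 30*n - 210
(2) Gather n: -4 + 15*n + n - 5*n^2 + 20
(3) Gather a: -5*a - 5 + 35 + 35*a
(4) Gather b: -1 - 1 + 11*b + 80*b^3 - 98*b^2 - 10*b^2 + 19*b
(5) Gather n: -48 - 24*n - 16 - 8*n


(1) = -12*n^2 - 72*n - 96
(2) = -5*n^2 + 16*n + 16
(3) = 30*a + 30
(4) = 80*b^3 - 108*b^2 + 30*b - 2
(5) = -32*n - 64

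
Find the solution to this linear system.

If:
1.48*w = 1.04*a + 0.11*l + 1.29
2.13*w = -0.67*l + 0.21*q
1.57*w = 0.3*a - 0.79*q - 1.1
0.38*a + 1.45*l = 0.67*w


Then:
a = -1.63
l = 0.31
q = -1.52
w = -0.25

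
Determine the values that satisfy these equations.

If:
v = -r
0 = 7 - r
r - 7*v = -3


Then:
No Solution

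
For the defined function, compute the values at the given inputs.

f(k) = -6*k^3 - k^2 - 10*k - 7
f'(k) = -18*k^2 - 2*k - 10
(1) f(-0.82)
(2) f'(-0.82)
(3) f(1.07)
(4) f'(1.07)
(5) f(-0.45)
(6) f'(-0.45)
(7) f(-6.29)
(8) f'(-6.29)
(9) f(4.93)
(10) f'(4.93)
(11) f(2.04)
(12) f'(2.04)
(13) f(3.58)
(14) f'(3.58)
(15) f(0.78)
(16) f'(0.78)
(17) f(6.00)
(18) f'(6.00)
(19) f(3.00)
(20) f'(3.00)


(1) = 3.84
(2) = -20.46
(3) = -26.20
(4) = -32.75
(5) = -2.16
(6) = -12.74
(7) = 1509.49
(8) = -709.57
(9) = -799.54
(10) = -457.35
(11) = -82.50
(12) = -88.99
(13) = -330.91
(14) = -247.86
(15) = -18.26
(16) = -22.51
(17) = -1399.00
(18) = -670.00
(19) = -208.00
(20) = -178.00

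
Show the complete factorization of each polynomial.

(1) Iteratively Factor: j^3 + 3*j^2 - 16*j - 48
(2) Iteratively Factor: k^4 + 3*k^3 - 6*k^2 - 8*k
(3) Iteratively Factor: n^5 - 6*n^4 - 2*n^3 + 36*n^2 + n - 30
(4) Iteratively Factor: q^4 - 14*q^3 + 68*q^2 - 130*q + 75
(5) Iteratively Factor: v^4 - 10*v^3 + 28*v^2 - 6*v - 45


(1) = (j + 4)*(j^2 - j - 12) = (j + 3)*(j + 4)*(j - 4)
(2) = (k - 2)*(k^3 + 5*k^2 + 4*k) = (k - 2)*(k + 4)*(k^2 + k) = (k - 2)*(k + 1)*(k + 4)*(k)
(3) = (n - 3)*(n^4 - 3*n^3 - 11*n^2 + 3*n + 10) = (n - 3)*(n + 1)*(n^3 - 4*n^2 - 7*n + 10) = (n - 5)*(n - 3)*(n + 1)*(n^2 + n - 2) = (n - 5)*(n - 3)*(n + 1)*(n + 2)*(n - 1)
(4) = (q - 5)*(q^3 - 9*q^2 + 23*q - 15) = (q - 5)*(q - 1)*(q^2 - 8*q + 15) = (q - 5)^2*(q - 1)*(q - 3)
(5) = (v - 3)*(v^3 - 7*v^2 + 7*v + 15) = (v - 5)*(v - 3)*(v^2 - 2*v - 3) = (v - 5)*(v - 3)*(v + 1)*(v - 3)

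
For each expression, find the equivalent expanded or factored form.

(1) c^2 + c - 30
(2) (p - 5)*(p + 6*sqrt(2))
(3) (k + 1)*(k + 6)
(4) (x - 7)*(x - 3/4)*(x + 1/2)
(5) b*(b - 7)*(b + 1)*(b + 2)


(1) = (c - 5)*(c + 6)
(2) = p^2 - 5*p + 6*sqrt(2)*p - 30*sqrt(2)
(3) = k^2 + 7*k + 6
(4) = x^3 - 29*x^2/4 + 11*x/8 + 21/8
(5) = b^4 - 4*b^3 - 19*b^2 - 14*b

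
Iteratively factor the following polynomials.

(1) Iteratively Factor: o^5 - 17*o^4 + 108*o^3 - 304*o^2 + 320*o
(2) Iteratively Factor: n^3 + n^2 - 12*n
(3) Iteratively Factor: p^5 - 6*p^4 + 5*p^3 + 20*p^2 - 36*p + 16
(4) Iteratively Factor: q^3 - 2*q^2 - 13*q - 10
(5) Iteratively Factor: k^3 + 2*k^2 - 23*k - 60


(1) = (o - 4)*(o^4 - 13*o^3 + 56*o^2 - 80*o) = (o - 4)^2*(o^3 - 9*o^2 + 20*o) = (o - 5)*(o - 4)^2*(o^2 - 4*o) = (o - 5)*(o - 4)^3*(o)
(2) = (n)*(n^2 + n - 12) = n*(n - 3)*(n + 4)
(3) = (p - 1)*(p^4 - 5*p^3 + 20*p - 16) = (p - 1)*(p + 2)*(p^3 - 7*p^2 + 14*p - 8) = (p - 1)^2*(p + 2)*(p^2 - 6*p + 8) = (p - 4)*(p - 1)^2*(p + 2)*(p - 2)
(4) = (q + 2)*(q^2 - 4*q - 5) = (q + 1)*(q + 2)*(q - 5)
(5) = (k + 4)*(k^2 - 2*k - 15) = (k - 5)*(k + 4)*(k + 3)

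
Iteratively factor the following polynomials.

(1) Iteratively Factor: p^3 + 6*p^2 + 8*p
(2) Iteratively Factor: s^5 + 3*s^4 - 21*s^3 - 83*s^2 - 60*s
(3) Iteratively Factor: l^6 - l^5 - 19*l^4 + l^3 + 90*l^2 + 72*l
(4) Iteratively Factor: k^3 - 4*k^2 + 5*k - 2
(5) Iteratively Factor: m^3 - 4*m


(1) = (p + 4)*(p^2 + 2*p) = p*(p + 4)*(p + 2)
(2) = (s + 1)*(s^4 + 2*s^3 - 23*s^2 - 60*s) = (s - 5)*(s + 1)*(s^3 + 7*s^2 + 12*s) = s*(s - 5)*(s + 1)*(s^2 + 7*s + 12) = s*(s - 5)*(s + 1)*(s + 3)*(s + 4)
(3) = (l + 2)*(l^5 - 3*l^4 - 13*l^3 + 27*l^2 + 36*l) = (l + 1)*(l + 2)*(l^4 - 4*l^3 - 9*l^2 + 36*l) = (l - 4)*(l + 1)*(l + 2)*(l^3 - 9*l) = (l - 4)*(l + 1)*(l + 2)*(l + 3)*(l^2 - 3*l) = l*(l - 4)*(l + 1)*(l + 2)*(l + 3)*(l - 3)
(4) = (k - 1)*(k^2 - 3*k + 2) = (k - 2)*(k - 1)*(k - 1)
(5) = (m)*(m^2 - 4) = m*(m + 2)*(m - 2)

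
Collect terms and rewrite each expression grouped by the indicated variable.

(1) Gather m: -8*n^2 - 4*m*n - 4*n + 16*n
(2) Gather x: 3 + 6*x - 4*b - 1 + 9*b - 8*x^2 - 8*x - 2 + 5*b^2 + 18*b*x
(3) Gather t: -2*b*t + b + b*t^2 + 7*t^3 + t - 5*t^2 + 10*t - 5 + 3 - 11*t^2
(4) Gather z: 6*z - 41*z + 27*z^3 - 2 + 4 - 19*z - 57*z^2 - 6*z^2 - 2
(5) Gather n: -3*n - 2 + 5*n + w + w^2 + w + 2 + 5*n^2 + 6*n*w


(1) = -4*m*n - 8*n^2 + 12*n
(2) = 5*b^2 + 5*b - 8*x^2 + x*(18*b - 2)
(3) = b + 7*t^3 + t^2*(b - 16) + t*(11 - 2*b) - 2
(4) = 27*z^3 - 63*z^2 - 54*z
(5) = 5*n^2 + n*(6*w + 2) + w^2 + 2*w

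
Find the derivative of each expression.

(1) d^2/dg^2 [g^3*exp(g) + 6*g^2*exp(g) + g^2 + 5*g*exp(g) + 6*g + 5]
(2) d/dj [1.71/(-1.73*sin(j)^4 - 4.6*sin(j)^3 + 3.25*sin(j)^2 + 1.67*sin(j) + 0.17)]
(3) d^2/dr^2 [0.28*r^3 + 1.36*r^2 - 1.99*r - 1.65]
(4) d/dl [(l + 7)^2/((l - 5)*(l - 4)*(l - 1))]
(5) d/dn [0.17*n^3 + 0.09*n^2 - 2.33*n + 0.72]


(1) = g^3*exp(g) + 12*g^2*exp(g) + 35*g*exp(g) + 22*exp(g) + 2
(2) = (11.8332*sin(j)^3 + 23.598*sin(j)^2 - 11.115*sin(j) - 2.8557)*cos(j)/(-1.73*sin(j)^4 - 4.6*sin(j)^3 + 3.25*sin(j)^2 + 1.67*sin(j) + 0.17)^2
(3) = 1.68*r + 2.72
(4) = (-l^4 - 28*l^3 + 22*l^2 + 940*l - 1701)/(l^6 - 20*l^5 + 158*l^4 - 620*l^3 + 1241*l^2 - 1160*l + 400)
(5) = 0.51*n^2 + 0.18*n - 2.33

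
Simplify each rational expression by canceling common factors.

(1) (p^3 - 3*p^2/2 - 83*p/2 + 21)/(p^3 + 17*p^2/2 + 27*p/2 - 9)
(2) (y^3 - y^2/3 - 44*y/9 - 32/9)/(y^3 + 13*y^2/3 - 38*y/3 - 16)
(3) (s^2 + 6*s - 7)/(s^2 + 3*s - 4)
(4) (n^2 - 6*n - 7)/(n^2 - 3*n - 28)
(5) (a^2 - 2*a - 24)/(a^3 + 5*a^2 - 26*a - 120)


(1) = (p - 7)/(p + 3)
(2) = (3*y + 4)/(3*y + 18)
(3) = (s + 7)/(s + 4)
(4) = (n + 1)/(n + 4)
(5) = (a - 6)/(a^2 + a - 30)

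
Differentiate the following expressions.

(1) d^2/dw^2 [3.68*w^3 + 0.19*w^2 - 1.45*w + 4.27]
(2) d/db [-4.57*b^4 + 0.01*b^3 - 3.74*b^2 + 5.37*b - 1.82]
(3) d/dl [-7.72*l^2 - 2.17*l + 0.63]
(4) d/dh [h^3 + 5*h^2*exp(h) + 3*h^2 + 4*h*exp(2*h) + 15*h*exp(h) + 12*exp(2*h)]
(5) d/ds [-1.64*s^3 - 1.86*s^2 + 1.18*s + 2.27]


(1) = 22.08*w + 0.38
(2) = -18.28*b^3 + 0.03*b^2 - 7.48*b + 5.37
(3) = -15.44*l - 2.17
(4) = 5*h^2*exp(h) + 3*h^2 + 8*h*exp(2*h) + 25*h*exp(h) + 6*h + 28*exp(2*h) + 15*exp(h)
(5) = -4.92*s^2 - 3.72*s + 1.18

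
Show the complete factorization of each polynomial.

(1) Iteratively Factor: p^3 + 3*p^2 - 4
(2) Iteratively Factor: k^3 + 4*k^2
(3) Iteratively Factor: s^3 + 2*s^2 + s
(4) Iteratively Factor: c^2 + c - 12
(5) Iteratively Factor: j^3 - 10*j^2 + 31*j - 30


(1) = (p + 2)*(p^2 + p - 2) = (p - 1)*(p + 2)*(p + 2)
(2) = (k)*(k^2 + 4*k) = k^2*(k + 4)
(3) = (s + 1)*(s^2 + s) = s*(s + 1)*(s + 1)
(4) = (c + 4)*(c - 3)
(5) = (j - 5)*(j^2 - 5*j + 6) = (j - 5)*(j - 3)*(j - 2)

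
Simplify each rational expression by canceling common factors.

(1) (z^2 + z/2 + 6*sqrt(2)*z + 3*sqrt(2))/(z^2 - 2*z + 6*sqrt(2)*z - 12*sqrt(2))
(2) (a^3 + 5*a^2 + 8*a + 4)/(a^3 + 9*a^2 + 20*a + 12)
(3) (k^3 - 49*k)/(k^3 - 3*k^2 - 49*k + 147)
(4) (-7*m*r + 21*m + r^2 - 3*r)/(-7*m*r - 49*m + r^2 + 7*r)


(1) = (2*z + 1)/(2*z - 4)
(2) = (a + 2)/(a + 6)
(3) = k/(k - 3)
(4) = (r - 3)/(r + 7)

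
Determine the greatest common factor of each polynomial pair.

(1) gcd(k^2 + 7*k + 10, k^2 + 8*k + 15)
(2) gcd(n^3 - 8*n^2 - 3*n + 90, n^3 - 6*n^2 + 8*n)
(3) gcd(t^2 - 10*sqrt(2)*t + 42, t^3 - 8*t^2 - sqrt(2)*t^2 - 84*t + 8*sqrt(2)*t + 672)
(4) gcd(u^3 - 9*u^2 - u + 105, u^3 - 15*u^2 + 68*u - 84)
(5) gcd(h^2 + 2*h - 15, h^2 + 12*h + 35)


(1) = gcd((k + 2)*(k + 5), (k + 3)*(k + 5)) = k + 5
(2) = gcd((n - 6)*(n - 5)*(n + 3), n*(n - 4)*(n - 2)) = 1
(3) = gcd((t - 7*sqrt(2))*(t - 3*sqrt(2)), (t - 8)*(t - 7*sqrt(2))*(t + 6*sqrt(2))) = t - 7*sqrt(2)
(4) = u - 7
(5) = h + 5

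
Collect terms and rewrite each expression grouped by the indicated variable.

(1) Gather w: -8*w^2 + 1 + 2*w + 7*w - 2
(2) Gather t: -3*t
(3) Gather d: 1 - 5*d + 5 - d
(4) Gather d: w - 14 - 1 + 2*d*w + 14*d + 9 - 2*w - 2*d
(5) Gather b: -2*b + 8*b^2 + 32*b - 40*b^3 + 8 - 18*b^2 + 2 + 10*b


(1) = -8*w^2 + 9*w - 1
(2) = -3*t
(3) = 6 - 6*d
(4) = d*(2*w + 12) - w - 6
(5) = -40*b^3 - 10*b^2 + 40*b + 10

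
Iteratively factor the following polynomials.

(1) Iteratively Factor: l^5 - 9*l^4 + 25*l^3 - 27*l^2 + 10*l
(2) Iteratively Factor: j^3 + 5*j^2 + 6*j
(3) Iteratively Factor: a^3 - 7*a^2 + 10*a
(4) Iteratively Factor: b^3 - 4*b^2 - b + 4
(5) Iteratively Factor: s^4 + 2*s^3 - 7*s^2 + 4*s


(1) = (l - 2)*(l^4 - 7*l^3 + 11*l^2 - 5*l) = (l - 2)*(l - 1)*(l^3 - 6*l^2 + 5*l) = (l - 2)*(l - 1)^2*(l^2 - 5*l) = l*(l - 2)*(l - 1)^2*(l - 5)
(2) = (j + 3)*(j^2 + 2*j) = (j + 2)*(j + 3)*(j)
(3) = (a)*(a^2 - 7*a + 10) = a*(a - 5)*(a - 2)
(4) = (b - 1)*(b^2 - 3*b - 4) = (b - 1)*(b + 1)*(b - 4)
(5) = (s)*(s^3 + 2*s^2 - 7*s + 4) = s*(s - 1)*(s^2 + 3*s - 4) = s*(s - 1)^2*(s + 4)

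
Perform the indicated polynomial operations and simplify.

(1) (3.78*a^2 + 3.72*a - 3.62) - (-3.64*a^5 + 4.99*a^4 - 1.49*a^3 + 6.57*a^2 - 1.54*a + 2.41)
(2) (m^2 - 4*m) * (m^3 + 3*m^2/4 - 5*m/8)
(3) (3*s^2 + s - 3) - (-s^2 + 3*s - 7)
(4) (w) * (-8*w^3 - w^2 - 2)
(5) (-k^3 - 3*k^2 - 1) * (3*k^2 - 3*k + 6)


(1) = 3.64*a^5 - 4.99*a^4 + 1.49*a^3 - 2.79*a^2 + 5.26*a - 6.03
(2) = m^5 - 13*m^4/4 - 29*m^3/8 + 5*m^2/2
(3) = 4*s^2 - 2*s + 4
(4) = -8*w^4 - w^3 - 2*w
(5) = -3*k^5 - 6*k^4 + 3*k^3 - 21*k^2 + 3*k - 6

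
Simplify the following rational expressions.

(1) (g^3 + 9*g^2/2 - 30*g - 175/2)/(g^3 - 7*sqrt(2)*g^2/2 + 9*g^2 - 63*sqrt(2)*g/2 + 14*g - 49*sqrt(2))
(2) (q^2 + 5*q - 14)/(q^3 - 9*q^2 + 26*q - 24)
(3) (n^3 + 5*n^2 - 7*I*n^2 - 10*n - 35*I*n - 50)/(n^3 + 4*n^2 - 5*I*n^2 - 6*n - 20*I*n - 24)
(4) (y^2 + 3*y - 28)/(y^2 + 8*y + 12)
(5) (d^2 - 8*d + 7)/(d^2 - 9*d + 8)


(1) = (4*g^2 - 10*g - 50)/(4*g^2 + g*(8 - 14*sqrt(2)) - 28*sqrt(2))
(2) = (q + 7)/(q^2 - 7*q + 12)
(3) = (n^2 + n*(5 - 5*I) - 25*I)/(n^2 + n*(4 - 3*I) - 12*I)
(4) = (y^2 + 3*y - 28)/(y^2 + 8*y + 12)
(5) = (d - 7)/(d - 8)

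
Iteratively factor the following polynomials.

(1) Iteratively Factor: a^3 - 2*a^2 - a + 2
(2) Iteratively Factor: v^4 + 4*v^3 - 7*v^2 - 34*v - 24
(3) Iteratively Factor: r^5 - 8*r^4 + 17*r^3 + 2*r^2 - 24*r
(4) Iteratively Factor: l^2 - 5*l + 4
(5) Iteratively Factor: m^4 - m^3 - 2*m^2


(1) = (a + 1)*(a^2 - 3*a + 2) = (a - 2)*(a + 1)*(a - 1)
(2) = (v + 4)*(v^3 - 7*v - 6) = (v + 1)*(v + 4)*(v^2 - v - 6) = (v + 1)*(v + 2)*(v + 4)*(v - 3)
(3) = (r - 3)*(r^4 - 5*r^3 + 2*r^2 + 8*r) = (r - 3)*(r + 1)*(r^3 - 6*r^2 + 8*r) = r*(r - 3)*(r + 1)*(r^2 - 6*r + 8) = r*(r - 3)*(r - 2)*(r + 1)*(r - 4)
(4) = (l - 1)*(l - 4)
(5) = (m + 1)*(m^3 - 2*m^2) = m*(m + 1)*(m^2 - 2*m) = m*(m - 2)*(m + 1)*(m)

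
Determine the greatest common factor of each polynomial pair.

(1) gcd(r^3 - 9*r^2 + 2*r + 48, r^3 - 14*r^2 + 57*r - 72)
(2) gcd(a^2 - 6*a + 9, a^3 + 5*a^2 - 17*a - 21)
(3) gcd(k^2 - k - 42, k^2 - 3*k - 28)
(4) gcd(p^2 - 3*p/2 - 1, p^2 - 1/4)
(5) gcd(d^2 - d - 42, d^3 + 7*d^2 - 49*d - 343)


(1) = r^2 - 11*r + 24
(2) = a - 3
(3) = k - 7
(4) = p + 1/2
(5) = d - 7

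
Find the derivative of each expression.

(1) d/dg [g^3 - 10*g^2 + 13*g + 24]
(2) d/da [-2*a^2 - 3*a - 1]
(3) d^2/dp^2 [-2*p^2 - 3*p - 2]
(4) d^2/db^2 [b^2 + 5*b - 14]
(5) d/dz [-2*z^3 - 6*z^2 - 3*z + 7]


(1) = 3*g^2 - 20*g + 13
(2) = -4*a - 3
(3) = -4
(4) = 2
(5) = -6*z^2 - 12*z - 3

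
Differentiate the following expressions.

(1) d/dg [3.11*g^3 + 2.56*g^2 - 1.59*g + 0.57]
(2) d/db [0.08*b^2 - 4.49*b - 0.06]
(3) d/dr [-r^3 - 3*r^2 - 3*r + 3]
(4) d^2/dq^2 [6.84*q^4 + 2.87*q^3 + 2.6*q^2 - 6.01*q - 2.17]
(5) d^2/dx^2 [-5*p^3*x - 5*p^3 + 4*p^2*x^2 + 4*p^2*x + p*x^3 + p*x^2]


(1) = 9.33*g^2 + 5.12*g - 1.59
(2) = 0.16*b - 4.49
(3) = -3*r^2 - 6*r - 3
(4) = 82.08*q^2 + 17.22*q + 5.2
(5) = 2*p*(4*p + 3*x + 1)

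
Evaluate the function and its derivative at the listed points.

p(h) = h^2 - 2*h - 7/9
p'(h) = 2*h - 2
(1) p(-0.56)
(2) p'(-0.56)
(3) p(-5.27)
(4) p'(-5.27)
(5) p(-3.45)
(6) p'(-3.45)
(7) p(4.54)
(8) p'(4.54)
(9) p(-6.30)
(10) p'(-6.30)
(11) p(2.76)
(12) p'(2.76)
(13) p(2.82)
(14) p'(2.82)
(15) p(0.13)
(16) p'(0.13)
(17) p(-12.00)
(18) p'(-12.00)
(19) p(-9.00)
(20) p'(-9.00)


(1) = 0.66
(2) = -3.12
(3) = 37.54
(4) = -12.54
(5) = 18.02
(6) = -8.90
(7) = 10.75
(8) = 7.08
(9) = 51.51
(10) = -14.60
(11) = 1.32
(12) = 3.52
(13) = 1.53
(14) = 3.64
(15) = -1.02
(16) = -1.74
(17) = 167.22
(18) = -26.00
(19) = 98.22
(20) = -20.00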